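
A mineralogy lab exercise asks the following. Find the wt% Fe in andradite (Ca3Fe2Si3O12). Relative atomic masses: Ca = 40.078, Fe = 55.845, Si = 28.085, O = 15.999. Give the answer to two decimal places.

M(Ca3Fe2Si3O12) = 508.167 g/mol.
Fe contributes 2 × 55.845 = 111.690 g per mole.
111.690/508.167 = 0.2198 → 21.98%.

21.98 mass %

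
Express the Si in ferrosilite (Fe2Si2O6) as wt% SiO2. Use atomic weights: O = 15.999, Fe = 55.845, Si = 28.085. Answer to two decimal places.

45.54 wt%

M(Fe2Si2O6) = 263.854 g/mol; M(SiO2) = 60.083 g/mol.
Moles SiO2 per formula unit = 2 Si ÷ 1 = 2.0000.
SiO2 fraction = (2.0000 × 60.083) / 263.854 = 120.166/263.854 = 0.4554.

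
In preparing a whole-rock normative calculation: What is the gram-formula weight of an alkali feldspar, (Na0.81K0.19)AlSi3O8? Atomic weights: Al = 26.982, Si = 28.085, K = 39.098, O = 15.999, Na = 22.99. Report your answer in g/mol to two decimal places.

Na: 0.81 × 22.99 = 18.6219
K: 0.19 × 39.098 = 7.4286
Al: 1 × 26.982 = 26.9820
Si: 3 × 28.085 = 84.2550
O: 8 × 15.999 = 127.9920
Summing the contributions gives the formula mass.

265.28 g/mol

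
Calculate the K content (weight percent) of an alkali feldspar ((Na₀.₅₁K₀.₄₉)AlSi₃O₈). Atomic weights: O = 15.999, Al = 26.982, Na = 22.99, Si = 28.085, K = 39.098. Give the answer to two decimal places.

7.09 weight percent

M((Na₀.₅₁K₀.₄₉)AlSi₃O₈) = 270.112 g/mol.
K contributes 0.49 × 39.098 = 19.158 g per mole.
19.158/270.112 = 0.0709 → 7.09%.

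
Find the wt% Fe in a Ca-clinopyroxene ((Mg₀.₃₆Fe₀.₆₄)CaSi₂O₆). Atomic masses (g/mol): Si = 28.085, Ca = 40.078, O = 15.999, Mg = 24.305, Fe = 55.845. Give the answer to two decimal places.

15.10 mass %

Molar mass of (Mg₀.₃₆Fe₀.₆₄)CaSi₂O₆: 0.36*24.305 + 0.64*55.845 + 1*40.078 + 2*28.085 + 6*15.999 = 236.733 g/mol.
Mass of Fe per formula unit: 0.64 × 55.845 = 35.741 g.
Weight fraction Fe = 35.741 / 236.733 = 0.1510.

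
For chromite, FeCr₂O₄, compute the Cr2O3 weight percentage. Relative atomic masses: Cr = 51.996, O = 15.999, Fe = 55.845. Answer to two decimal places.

67.90 wt%

Molar mass of FeCr₂O₄ = 1*55.845 + 2*51.996 + 4*15.999 = 223.833 g/mol.
Each formula unit contains 2 Cr, equivalent to 2/2 = 1.0000 mol Cr2O3.
M(Cr2O3) = 2×51.996 + 3×15.999 = 151.989 g/mol.
Mass of Cr2O3 per formula unit = 1.0000 × 151.989 = 151.989 g.
Cr2O3 wt% = 151.989 / 223.833 × 100 = 67.90%.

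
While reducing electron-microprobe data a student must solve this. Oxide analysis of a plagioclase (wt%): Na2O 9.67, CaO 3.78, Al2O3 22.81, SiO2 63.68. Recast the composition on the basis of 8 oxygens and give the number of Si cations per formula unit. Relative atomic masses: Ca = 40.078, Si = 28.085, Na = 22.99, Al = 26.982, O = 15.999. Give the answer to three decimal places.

Na2O (M=61.979): mol = 0.15602; Na = 0.31204, O = 0.15602.
CaO (M=56.077): mol = 0.06741; Ca = 0.06741, O = 0.06741.
Al2O3 (M=101.961): mol = 0.22371; Al = 0.44742, O = 0.67113.
SiO2 (M=60.083): mol = 1.05987; Si = 1.05987, O = 2.11974.
ΣO = 3.01430; factor = 8/ΣO = 2.65402.
Si apfu = 1.05987 × 2.65402 = 2.813.

2.813 Si apfu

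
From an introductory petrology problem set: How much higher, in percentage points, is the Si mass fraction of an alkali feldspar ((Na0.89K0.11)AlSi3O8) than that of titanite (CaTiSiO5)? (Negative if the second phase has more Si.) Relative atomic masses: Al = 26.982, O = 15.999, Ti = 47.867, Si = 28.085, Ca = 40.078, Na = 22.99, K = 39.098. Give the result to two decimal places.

First mineral: 84.255 g Si in 263.991 g formula = 31.92 wt% Si.
Second mineral: 28.085 g Si in 196.025 g formula = 14.33 wt% Si.
31.92% − 14.33% gives a difference of 17.59 percentage points.

17.59 percentage points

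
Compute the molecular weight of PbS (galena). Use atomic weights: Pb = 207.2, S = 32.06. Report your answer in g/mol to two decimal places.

The formula mass is the sum 1*207.2 + 1*32.06.

239.26 g/mol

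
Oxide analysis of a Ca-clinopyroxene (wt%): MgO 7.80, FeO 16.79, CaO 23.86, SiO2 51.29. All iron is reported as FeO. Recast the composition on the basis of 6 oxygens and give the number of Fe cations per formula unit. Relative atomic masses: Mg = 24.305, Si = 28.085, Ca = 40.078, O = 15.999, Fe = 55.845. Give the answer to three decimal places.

0.548 Fe apfu

7.80 wt% MgO ÷ 40.304 g/mol = 0.19353 mol, giving 0.19353 Mg and 0.19353 O.
16.79 wt% FeO ÷ 71.844 g/mol = 0.23370 mol, giving 0.23370 Fe and 0.23370 O.
23.86 wt% CaO ÷ 56.077 g/mol = 0.42549 mol, giving 0.42549 Ca and 0.42549 O.
51.29 wt% SiO2 ÷ 60.083 g/mol = 0.85365 mol, giving 0.85365 Si and 1.70730 O.
Oxygen sums to 2.56002; scaling by 6/2.56002 = 2.34373 puts the formula on 6 O.
Fe: 0.23370 × 2.34373 = 0.548 atoms per formula unit.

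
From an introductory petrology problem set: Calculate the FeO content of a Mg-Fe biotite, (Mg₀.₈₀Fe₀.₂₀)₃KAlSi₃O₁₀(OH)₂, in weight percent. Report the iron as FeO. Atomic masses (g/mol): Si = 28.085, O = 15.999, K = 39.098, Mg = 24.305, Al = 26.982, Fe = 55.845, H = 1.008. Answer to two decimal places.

9.88 wt%

Formula mass = 436.178 g/mol.
0.60 Fe → 0.6000 mol FeO per formula unit; M(FeO) = 71.844, so FeO mass = 43.106 g.
43.106/436.178 × 100 = 9.88 wt%.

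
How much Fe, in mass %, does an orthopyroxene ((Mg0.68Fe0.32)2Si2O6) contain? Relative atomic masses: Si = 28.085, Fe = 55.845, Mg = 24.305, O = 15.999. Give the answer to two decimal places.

Formula mass = 1.36×24.305 + 0.64×55.845 + 2×28.085 + 6×15.999 = 220.960 g/mol, of which 35.741 g is Fe.
So Fe makes up 35.741/220.960 = 0.1618 of the mass, i.e. 16.18%.

16.18 mass %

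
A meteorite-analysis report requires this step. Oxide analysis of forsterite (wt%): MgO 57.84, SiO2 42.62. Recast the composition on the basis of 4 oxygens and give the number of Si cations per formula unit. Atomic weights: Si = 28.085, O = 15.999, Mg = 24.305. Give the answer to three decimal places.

MgO (M=40.304): mol = 1.43509; Mg = 1.43509, O = 1.43509.
SiO2 (M=60.083): mol = 0.70935; Si = 0.70935, O = 1.41870.
ΣO = 2.85379; factor = 4/ΣO = 1.40164.
Si apfu = 0.70935 × 1.40164 = 0.994.

0.994 Si apfu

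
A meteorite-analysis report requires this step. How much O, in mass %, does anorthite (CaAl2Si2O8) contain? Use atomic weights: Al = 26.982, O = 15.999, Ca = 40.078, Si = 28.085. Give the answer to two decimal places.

Formula mass = 1×40.078 + 2×26.982 + 2×28.085 + 8×15.999 = 278.204 g/mol, of which 127.992 g is O.
So O makes up 127.992/278.204 = 0.4601 of the mass, i.e. 46.01%.

46.01 mass %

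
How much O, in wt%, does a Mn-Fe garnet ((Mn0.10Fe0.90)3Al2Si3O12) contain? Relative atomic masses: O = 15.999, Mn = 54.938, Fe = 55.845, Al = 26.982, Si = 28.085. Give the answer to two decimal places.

38.59 wt%

Formula mass = 0.30*54.938 + 2.70*55.845 + 2*26.982 + 3*28.085 + 12*15.999 = 497.470 g/mol, of which 191.988 g is O.
So O makes up 191.988/497.470 = 0.3859 of the mass, i.e. 38.59%.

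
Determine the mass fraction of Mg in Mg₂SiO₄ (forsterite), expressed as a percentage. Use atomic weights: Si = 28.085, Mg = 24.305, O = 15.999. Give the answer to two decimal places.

34.55 wt%

Formula mass = 2×24.305 + 1×28.085 + 4×15.999 = 140.691 g/mol, of which 48.610 g is Mg.
So Mg makes up 48.610/140.691 = 0.3455 of the mass, i.e. 34.55%.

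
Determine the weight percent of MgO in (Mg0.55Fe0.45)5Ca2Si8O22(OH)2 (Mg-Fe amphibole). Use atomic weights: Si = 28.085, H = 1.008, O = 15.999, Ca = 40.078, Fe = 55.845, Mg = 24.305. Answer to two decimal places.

12.55 wt%

Molar mass of (Mg0.55Fe0.45)5Ca2Si8O22(OH)2 = 2.75·24.305 + 2.25·55.845 + 2·40.078 + 8·28.085 + 24·15.999 + 2·1.008 = 883.318 g/mol.
Each formula unit contains 2.75 Mg, equivalent to 2.75/1 = 2.7500 mol MgO.
M(MgO) = 1×24.305 + 1×15.999 = 40.304 g/mol.
Mass of MgO per formula unit = 2.7500 × 40.304 = 110.836 g.
MgO wt% = 110.836 / 883.318 × 100 = 12.55%.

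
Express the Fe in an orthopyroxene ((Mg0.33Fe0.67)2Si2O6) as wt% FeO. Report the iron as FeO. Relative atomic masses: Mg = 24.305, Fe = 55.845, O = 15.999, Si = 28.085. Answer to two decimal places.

Molar mass of (Mg0.33Fe0.67)2Si2O6 = 0.66*24.305 + 1.34*55.845 + 2*28.085 + 6*15.999 = 243.038 g/mol.
Each formula unit contains 1.34 Fe, equivalent to 1.34/1 = 1.3400 mol FeO.
M(FeO) = 1×55.845 + 1×15.999 = 71.844 g/mol.
Mass of FeO per formula unit = 1.3400 × 71.844 = 96.271 g.
FeO wt% = 96.271 / 243.038 × 100 = 39.61%.

39.61 wt%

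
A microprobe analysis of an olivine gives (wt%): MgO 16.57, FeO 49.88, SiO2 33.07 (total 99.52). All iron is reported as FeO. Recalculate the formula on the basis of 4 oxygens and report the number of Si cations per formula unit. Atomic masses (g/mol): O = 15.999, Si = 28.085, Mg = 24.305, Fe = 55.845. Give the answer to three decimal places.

0.998 Si apfu

16.57 wt% MgO ÷ 40.304 g/mol = 0.41113 mol, giving 0.41113 Mg and 0.41113 O.
49.88 wt% FeO ÷ 71.844 g/mol = 0.69428 mol, giving 0.69428 Fe and 0.69428 O.
33.07 wt% SiO2 ÷ 60.083 g/mol = 0.55041 mol, giving 0.55041 Si and 1.10082 O.
Oxygen sums to 2.20623; scaling by 4/2.20623 = 1.81305 puts the formula on 4 O.
Si: 0.55041 × 1.81305 = 0.998 atoms per formula unit.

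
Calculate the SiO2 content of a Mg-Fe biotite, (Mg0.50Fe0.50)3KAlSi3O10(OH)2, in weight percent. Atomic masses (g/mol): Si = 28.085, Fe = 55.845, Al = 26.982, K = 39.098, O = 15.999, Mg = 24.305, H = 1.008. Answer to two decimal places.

38.80 wt%

M((Mg0.50Fe0.50)3KAlSi3O10(OH)2) = 464.564 g/mol; M(SiO2) = 60.083 g/mol.
Moles SiO2 per formula unit = 3 Si ÷ 1 = 3.0000.
SiO2 fraction = (3.0000 × 60.083) / 464.564 = 180.249/464.564 = 0.3880.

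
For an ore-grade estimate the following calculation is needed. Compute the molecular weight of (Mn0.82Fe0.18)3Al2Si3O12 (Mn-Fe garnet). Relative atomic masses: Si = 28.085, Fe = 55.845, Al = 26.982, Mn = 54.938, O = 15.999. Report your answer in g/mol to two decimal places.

495.51 g/mol

The formula mass is the sum 2.46*54.938 + 0.54*55.845 + 2*26.982 + 3*28.085 + 12*15.999.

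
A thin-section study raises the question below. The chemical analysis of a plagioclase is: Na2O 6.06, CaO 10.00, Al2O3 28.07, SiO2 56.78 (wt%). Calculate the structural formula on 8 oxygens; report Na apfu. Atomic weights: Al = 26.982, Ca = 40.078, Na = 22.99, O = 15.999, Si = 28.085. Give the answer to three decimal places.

0.523 Na apfu

Na2O: 6.06/61.979 = 0.09778 mol → 0.19556 mol Na, 0.09778 mol O.
CaO: 10.00/56.077 = 0.17833 mol → 0.17833 mol Ca, 0.17833 mol O.
Al2O3: 28.07/101.961 = 0.27530 mol → 0.55060 mol Al, 0.82590 mol O.
SiO2: 56.78/60.083 = 0.94503 mol → 0.94503 mol Si, 1.89006 mol O.
Total oxygen = 2.99207 mol. Normalization factor = 8/2.99207 = 2.67373.
Na per 8 O = 0.19556 × 2.67373 = 0.523.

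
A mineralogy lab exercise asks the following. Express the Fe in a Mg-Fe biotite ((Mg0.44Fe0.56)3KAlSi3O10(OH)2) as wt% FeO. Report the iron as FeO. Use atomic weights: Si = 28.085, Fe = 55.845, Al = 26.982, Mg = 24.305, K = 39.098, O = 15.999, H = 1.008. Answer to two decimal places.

25.67 wt%

Molar mass of (Mg0.44Fe0.56)3KAlSi3O10(OH)2 = 1.32×24.305 + 1.68×55.845 + 1×39.098 + 1×26.982 + 3×28.085 + 12×15.999 + 2×1.008 = 470.241 g/mol.
Each formula unit contains 1.68 Fe, equivalent to 1.68/1 = 1.6800 mol FeO.
M(FeO) = 1×55.845 + 1×15.999 = 71.844 g/mol.
Mass of FeO per formula unit = 1.6800 × 71.844 = 120.698 g.
FeO wt% = 120.698 / 470.241 × 100 = 25.67%.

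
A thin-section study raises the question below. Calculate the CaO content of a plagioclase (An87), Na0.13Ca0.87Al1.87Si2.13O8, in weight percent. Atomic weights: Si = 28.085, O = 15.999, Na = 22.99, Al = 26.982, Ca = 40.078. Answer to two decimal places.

M(Na0.13Ca0.87Al1.87Si2.13O8) = 276.126 g/mol; M(CaO) = 56.077 g/mol.
Moles CaO per formula unit = 0.87 Ca ÷ 1 = 0.8700.
CaO fraction = (0.8700 × 56.077) / 276.126 = 48.787/276.126 = 0.1767.

17.67 wt%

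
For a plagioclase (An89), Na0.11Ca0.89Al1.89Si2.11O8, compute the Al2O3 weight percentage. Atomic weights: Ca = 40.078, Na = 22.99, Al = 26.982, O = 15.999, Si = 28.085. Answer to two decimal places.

34.85 wt%

Formula mass = 276.446 g/mol.
1.89 Al → 0.9450 mol Al2O3 per formula unit; M(Al2O3) = 101.961, so Al2O3 mass = 96.353 g.
96.353/276.446 × 100 = 34.85 wt%.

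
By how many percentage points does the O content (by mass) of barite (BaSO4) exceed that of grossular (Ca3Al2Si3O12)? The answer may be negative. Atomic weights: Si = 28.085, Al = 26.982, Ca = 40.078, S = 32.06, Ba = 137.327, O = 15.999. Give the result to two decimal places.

-15.20 percentage points

First mineral: 63.996 g O in 233.383 g formula = 27.42 wt% O.
Second mineral: 191.988 g O in 450.441 g formula = 42.62 wt% O.
27.42% − 42.62% gives a difference of -15.20 percentage points.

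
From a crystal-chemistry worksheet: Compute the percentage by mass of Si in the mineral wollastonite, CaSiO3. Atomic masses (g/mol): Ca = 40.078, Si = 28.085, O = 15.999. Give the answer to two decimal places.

Molar mass of CaSiO3: 1×40.078 + 1×28.085 + 3×15.999 = 116.160 g/mol.
Mass of Si per formula unit: 1 × 28.085 = 28.085 g.
Weight fraction Si = 28.085 / 116.160 = 0.2418.

24.18 mass %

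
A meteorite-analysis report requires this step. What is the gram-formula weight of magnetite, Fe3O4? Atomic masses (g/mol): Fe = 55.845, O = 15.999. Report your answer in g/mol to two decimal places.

231.53 g/mol

M = 3*55.845 + 4*15.999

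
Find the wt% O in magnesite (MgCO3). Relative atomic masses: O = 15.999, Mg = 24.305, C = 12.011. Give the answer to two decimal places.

56.93 mass %

Molar mass of MgCO3: 1×24.305 + 1×12.011 + 3×15.999 = 84.313 g/mol.
Mass of O per formula unit: 3 × 15.999 = 47.997 g.
Weight fraction O = 47.997 / 84.313 = 0.5693.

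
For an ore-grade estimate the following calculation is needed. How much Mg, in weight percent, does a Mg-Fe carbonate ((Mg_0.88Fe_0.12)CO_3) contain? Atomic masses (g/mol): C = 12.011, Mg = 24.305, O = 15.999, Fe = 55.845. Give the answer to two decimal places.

24.28 weight percent

Formula mass = 0.88×24.305 + 0.12×55.845 + 1×12.011 + 3×15.999 = 88.098 g/mol, of which 21.388 g is Mg.
So Mg makes up 21.388/88.098 = 0.2428 of the mass, i.e. 24.28%.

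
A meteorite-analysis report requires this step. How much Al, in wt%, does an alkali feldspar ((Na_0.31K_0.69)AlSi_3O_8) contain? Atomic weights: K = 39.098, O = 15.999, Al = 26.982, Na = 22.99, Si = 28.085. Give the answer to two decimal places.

9.87 wt%

Molar mass of (Na_0.31K_0.69)AlSi_3O_8: 0.31·22.99 + 0.69·39.098 + 1·26.982 + 3·28.085 + 8·15.999 = 273.334 g/mol.
Mass of Al per formula unit: 1 × 26.982 = 26.982 g.
Weight fraction Al = 26.982 / 273.334 = 0.0987.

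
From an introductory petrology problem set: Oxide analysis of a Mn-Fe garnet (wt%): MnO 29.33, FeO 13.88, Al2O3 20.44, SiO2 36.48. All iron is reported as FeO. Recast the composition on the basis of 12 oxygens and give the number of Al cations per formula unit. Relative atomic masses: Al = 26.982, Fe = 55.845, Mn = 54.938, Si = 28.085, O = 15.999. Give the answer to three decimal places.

MnO (M=70.937): mol = 0.41347; Mn = 0.41347, O = 0.41347.
FeO (M=71.844): mol = 0.19320; Fe = 0.19320, O = 0.19320.
Al2O3 (M=101.961): mol = 0.20047; Al = 0.40094, O = 0.60141.
SiO2 (M=60.083): mol = 0.60716; Si = 0.60716, O = 1.21432.
ΣO = 2.42240; factor = 12/ΣO = 4.95376.
Al apfu = 0.40094 × 4.95376 = 1.986.

1.986 Al apfu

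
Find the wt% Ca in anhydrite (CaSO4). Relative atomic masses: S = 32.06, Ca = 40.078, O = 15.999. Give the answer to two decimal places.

29.44 wt%

Formula mass = 1*40.078 + 1*32.06 + 4*15.999 = 136.134 g/mol, of which 40.078 g is Ca.
So Ca makes up 40.078/136.134 = 0.2944 of the mass, i.e. 29.44%.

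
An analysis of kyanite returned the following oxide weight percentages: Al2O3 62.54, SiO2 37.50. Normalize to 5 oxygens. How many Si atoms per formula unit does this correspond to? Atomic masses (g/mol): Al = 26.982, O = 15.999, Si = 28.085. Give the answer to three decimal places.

Al2O3: 62.54/101.961 = 0.61337 mol → 1.22674 mol Al, 1.84011 mol O.
SiO2: 37.50/60.083 = 0.62414 mol → 0.62414 mol Si, 1.24828 mol O.
Total oxygen = 3.08839 mol. Normalization factor = 5/3.08839 = 1.61897.
Si per 5 O = 0.62414 × 1.61897 = 1.010.

1.010 Si apfu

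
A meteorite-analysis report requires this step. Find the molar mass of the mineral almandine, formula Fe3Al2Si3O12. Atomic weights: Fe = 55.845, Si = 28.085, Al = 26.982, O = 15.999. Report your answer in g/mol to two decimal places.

M = 3×55.845 + 2×26.982 + 3×28.085 + 12×15.999

497.74 g/mol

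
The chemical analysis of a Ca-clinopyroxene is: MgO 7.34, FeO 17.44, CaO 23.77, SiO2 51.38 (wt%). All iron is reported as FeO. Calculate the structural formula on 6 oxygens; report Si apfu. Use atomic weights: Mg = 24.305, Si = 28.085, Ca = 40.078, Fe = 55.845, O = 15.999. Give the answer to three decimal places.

2.005 Si apfu

7.34 wt% MgO ÷ 40.304 g/mol = 0.18212 mol, giving 0.18212 Mg and 0.18212 O.
17.44 wt% FeO ÷ 71.844 g/mol = 0.24275 mol, giving 0.24275 Fe and 0.24275 O.
23.77 wt% CaO ÷ 56.077 g/mol = 0.42388 mol, giving 0.42388 Ca and 0.42388 O.
51.38 wt% SiO2 ÷ 60.083 g/mol = 0.85515 mol, giving 0.85515 Si and 1.71030 O.
Oxygen sums to 2.55905; scaling by 6/2.55905 = 2.34462 puts the formula on 6 O.
Si: 0.85515 × 2.34462 = 2.005 atoms per formula unit.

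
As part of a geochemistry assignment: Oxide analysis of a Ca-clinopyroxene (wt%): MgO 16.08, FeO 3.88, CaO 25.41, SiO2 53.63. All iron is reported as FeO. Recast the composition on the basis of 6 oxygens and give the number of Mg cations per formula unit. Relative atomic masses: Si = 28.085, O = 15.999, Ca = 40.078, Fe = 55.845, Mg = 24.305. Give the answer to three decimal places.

0.889 Mg apfu

MgO: 16.08/40.304 = 0.39897 mol → 0.39897 mol Mg, 0.39897 mol O.
FeO: 3.88/71.844 = 0.05401 mol → 0.05401 mol Fe, 0.05401 mol O.
CaO: 25.41/56.077 = 0.45313 mol → 0.45313 mol Ca, 0.45313 mol O.
SiO2: 53.63/60.083 = 0.89260 mol → 0.89260 mol Si, 1.78520 mol O.
Total oxygen = 2.69131 mol. Normalization factor = 6/2.69131 = 2.22940.
Mg per 6 O = 0.39897 × 2.22940 = 0.889.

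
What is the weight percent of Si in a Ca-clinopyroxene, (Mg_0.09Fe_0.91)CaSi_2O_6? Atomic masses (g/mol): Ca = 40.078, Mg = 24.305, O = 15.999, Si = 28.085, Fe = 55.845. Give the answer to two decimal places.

Molar mass of (Mg_0.09Fe_0.91)CaSi_2O_6: 0.09×24.305 + 0.91×55.845 + 1×40.078 + 2×28.085 + 6×15.999 = 245.248 g/mol.
Mass of Si per formula unit: 2 × 28.085 = 56.170 g.
Weight fraction Si = 56.170 / 245.248 = 0.2290.

22.90 mass %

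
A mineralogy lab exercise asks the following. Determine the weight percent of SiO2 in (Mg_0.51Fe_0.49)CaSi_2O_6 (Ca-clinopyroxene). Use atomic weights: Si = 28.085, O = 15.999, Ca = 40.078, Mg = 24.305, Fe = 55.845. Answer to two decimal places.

51.80 wt%

Formula mass = 232.002 g/mol.
2 Si → 2.0000 mol SiO2 per formula unit; M(SiO2) = 60.083, so SiO2 mass = 120.166 g.
120.166/232.002 × 100 = 51.80 wt%.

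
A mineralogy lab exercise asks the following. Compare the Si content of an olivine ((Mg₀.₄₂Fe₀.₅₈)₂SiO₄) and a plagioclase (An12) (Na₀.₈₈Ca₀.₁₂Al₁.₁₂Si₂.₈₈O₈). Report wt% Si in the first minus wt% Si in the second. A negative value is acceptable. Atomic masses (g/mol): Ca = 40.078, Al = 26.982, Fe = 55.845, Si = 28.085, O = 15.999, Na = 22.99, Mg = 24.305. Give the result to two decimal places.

-14.78 percentage points

M((Mg₀.₄₂Fe₀.₅₈)₂SiO₄) = 177.277 g/mol, so wt% Si = 28.085/177.277 × 100 = 15.84%.
M(Na₀.₈₈Ca₀.₁₂Al₁.₁₂Si₂.₈₈O₈) = 264.137 g/mol, so wt% Si = 80.885/264.137 × 100 = 30.62%.
15.84 − 30.62 = -14.78 pp.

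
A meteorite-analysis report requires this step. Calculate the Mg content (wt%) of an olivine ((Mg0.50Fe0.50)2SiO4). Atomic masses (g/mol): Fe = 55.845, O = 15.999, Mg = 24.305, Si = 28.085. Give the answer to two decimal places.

Molar mass of (Mg0.50Fe0.50)2SiO4: 1×24.305 + 1×55.845 + 1×28.085 + 4×15.999 = 172.231 g/mol.
Mass of Mg per formula unit: 1 × 24.305 = 24.305 g.
Weight fraction Mg = 24.305 / 172.231 = 0.1411.

14.11 wt%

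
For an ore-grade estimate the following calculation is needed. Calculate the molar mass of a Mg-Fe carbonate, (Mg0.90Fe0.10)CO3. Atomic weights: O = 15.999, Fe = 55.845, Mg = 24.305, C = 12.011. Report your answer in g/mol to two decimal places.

M = 0.90(24.305) + 0.10(55.845) + 1(12.011) + 3(15.999)

87.47 g/mol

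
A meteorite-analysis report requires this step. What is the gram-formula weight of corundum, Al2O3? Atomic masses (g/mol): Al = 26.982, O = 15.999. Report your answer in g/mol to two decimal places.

M = 2×26.982 + 3×15.999

101.96 g/mol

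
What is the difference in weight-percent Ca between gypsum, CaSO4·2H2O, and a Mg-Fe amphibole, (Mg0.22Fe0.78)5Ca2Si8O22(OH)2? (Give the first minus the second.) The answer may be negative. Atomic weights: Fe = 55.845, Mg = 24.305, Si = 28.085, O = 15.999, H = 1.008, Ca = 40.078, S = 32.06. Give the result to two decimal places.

14.71 percentage points

First mineral: 40.078 g Ca in 172.164 g formula = 23.28 wt% Ca.
Second mineral: 80.156 g Ca in 935.359 g formula = 8.57 wt% Ca.
23.28% − 8.57% gives a difference of 14.71 percentage points.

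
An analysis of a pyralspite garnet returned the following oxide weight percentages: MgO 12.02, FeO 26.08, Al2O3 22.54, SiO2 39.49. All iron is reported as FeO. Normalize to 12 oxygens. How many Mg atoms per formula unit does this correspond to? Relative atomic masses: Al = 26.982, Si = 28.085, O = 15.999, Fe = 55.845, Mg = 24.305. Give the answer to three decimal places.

1.356 Mg apfu

MgO: 12.02/40.304 = 0.29823 mol → 0.29823 mol Mg, 0.29823 mol O.
FeO: 26.08/71.844 = 0.36301 mol → 0.36301 mol Fe, 0.36301 mol O.
Al2O3: 22.54/101.961 = 0.22106 mol → 0.44212 mol Al, 0.66318 mol O.
SiO2: 39.49/60.083 = 0.65726 mol → 0.65726 mol Si, 1.31452 mol O.
Total oxygen = 2.63894 mol. Normalization factor = 12/2.63894 = 4.54728.
Mg per 12 O = 0.29823 × 4.54728 = 1.356.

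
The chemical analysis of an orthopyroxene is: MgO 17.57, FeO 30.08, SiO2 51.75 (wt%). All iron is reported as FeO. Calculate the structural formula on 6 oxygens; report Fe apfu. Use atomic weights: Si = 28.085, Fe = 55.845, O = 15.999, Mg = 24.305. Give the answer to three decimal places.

0.975 Fe apfu

MgO: 17.57/40.304 = 0.43594 mol → 0.43594 mol Mg, 0.43594 mol O.
FeO: 30.08/71.844 = 0.41868 mol → 0.41868 mol Fe, 0.41868 mol O.
SiO2: 51.75/60.083 = 0.86131 mol → 0.86131 mol Si, 1.72262 mol O.
Total oxygen = 2.57724 mol. Normalization factor = 6/2.57724 = 2.32807.
Fe per 6 O = 0.41868 × 2.32807 = 0.975.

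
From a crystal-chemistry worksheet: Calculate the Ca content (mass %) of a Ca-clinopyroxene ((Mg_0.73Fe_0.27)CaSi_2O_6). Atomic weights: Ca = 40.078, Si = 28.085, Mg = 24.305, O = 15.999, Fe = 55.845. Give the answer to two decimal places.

17.81 mass %

Formula mass = 0.73*24.305 + 0.27*55.845 + 1*40.078 + 2*28.085 + 6*15.999 = 225.063 g/mol, of which 40.078 g is Ca.
So Ca makes up 40.078/225.063 = 0.1781 of the mass, i.e. 17.81%.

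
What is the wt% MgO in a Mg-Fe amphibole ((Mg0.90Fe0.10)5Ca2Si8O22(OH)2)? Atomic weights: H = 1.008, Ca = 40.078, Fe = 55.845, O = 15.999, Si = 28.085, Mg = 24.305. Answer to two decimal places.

21.90 wt%

Molar mass of (Mg0.90Fe0.10)5Ca2Si8O22(OH)2 = 4.50×24.305 + 0.50×55.845 + 2×40.078 + 8×28.085 + 24×15.999 + 2×1.008 = 828.123 g/mol.
Each formula unit contains 4.50 Mg, equivalent to 4.50/1 = 4.5000 mol MgO.
M(MgO) = 1×24.305 + 1×15.999 = 40.304 g/mol.
Mass of MgO per formula unit = 4.5000 × 40.304 = 181.368 g.
MgO wt% = 181.368 / 828.123 × 100 = 21.90%.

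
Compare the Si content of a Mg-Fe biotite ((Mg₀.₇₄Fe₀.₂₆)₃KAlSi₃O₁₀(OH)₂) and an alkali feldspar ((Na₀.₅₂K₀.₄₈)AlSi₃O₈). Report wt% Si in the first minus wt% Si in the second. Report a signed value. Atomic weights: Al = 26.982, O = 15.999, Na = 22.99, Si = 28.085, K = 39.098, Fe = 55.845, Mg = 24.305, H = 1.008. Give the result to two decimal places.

First mineral: 84.255 g Si in 441.855 g formula = 19.07 wt% Si.
Second mineral: 84.255 g Si in 269.951 g formula = 31.21 wt% Si.
19.07% − 31.21% gives a difference of -12.14 percentage points.

-12.14 percentage points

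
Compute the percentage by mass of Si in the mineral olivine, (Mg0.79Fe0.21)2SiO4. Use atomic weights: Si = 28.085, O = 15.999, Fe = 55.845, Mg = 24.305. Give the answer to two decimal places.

M((Mg0.79Fe0.21)2SiO4) = 153.938 g/mol.
Si contributes 1 × 28.085 = 28.085 g per mole.
28.085/153.938 = 0.1824 → 18.24%.

18.24 wt%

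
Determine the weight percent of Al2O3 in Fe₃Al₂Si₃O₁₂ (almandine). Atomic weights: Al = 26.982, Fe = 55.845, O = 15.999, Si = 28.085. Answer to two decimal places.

M(Fe₃Al₂Si₃O₁₂) = 497.742 g/mol; M(Al2O3) = 101.961 g/mol.
Moles Al2O3 per formula unit = 2 Al ÷ 2 = 1.0000.
Al2O3 fraction = (1.0000 × 101.961) / 497.742 = 101.961/497.742 = 0.2048.

20.48 wt%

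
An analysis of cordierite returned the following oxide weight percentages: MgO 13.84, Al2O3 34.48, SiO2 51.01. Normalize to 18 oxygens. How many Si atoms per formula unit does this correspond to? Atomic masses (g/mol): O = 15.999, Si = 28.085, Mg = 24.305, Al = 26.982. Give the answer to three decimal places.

MgO: 13.84/40.304 = 0.34339 mol → 0.34339 mol Mg, 0.34339 mol O.
Al2O3: 34.48/101.961 = 0.33817 mol → 0.67634 mol Al, 1.01451 mol O.
SiO2: 51.01/60.083 = 0.84899 mol → 0.84899 mol Si, 1.69798 mol O.
Total oxygen = 3.05588 mol. Normalization factor = 18/3.05588 = 5.89028.
Si per 18 O = 0.84899 × 5.89028 = 5.001.

5.001 Si apfu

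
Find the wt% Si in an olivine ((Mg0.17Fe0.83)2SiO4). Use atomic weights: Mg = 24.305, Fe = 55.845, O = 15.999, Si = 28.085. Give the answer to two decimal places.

14.55 weight percent

M((Mg0.17Fe0.83)2SiO4) = 193.047 g/mol.
Si contributes 1 × 28.085 = 28.085 g per mole.
28.085/193.047 = 0.1455 → 14.55%.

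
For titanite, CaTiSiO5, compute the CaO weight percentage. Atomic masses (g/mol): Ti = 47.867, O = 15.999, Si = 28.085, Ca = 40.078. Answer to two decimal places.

28.61 wt%

Molar mass of CaTiSiO5 = 1×40.078 + 1×47.867 + 1×28.085 + 5×15.999 = 196.025 g/mol.
Each formula unit contains 1 Ca, equivalent to 1/1 = 1.0000 mol CaO.
M(CaO) = 1×40.078 + 1×15.999 = 56.077 g/mol.
Mass of CaO per formula unit = 1.0000 × 56.077 = 56.077 g.
CaO wt% = 56.077 / 196.025 × 100 = 28.61%.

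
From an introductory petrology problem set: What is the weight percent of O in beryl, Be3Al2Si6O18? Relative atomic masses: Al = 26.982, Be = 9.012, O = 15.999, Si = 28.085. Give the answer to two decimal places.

53.58 mass %

Molar mass of Be3Al2Si6O18: 3*9.012 + 2*26.982 + 6*28.085 + 18*15.999 = 537.492 g/mol.
Mass of O per formula unit: 18 × 15.999 = 287.982 g.
Weight fraction O = 287.982 / 537.492 = 0.5358.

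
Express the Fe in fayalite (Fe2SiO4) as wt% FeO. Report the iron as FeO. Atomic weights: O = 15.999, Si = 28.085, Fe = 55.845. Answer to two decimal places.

70.51 wt%

Molar mass of Fe2SiO4 = 2×55.845 + 1×28.085 + 4×15.999 = 203.771 g/mol.
Each formula unit contains 2 Fe, equivalent to 2/1 = 2.0000 mol FeO.
M(FeO) = 1×55.845 + 1×15.999 = 71.844 g/mol.
Mass of FeO per formula unit = 2.0000 × 71.844 = 143.688 g.
FeO wt% = 143.688 / 203.771 × 100 = 70.51%.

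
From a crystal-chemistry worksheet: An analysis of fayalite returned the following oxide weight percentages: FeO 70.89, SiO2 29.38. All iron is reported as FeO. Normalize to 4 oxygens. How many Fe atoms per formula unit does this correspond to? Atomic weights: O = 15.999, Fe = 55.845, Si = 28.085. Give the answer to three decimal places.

2.009 Fe apfu

FeO: 70.89/71.844 = 0.98672 mol → 0.98672 mol Fe, 0.98672 mol O.
SiO2: 29.38/60.083 = 0.48899 mol → 0.48899 mol Si, 0.97798 mol O.
Total oxygen = 1.96470 mol. Normalization factor = 4/1.96470 = 2.03593.
Fe per 4 O = 0.98672 × 2.03593 = 2.009.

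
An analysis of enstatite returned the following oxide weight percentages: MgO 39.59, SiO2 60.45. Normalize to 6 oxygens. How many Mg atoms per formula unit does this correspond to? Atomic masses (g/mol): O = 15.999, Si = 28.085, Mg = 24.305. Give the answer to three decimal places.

1.968 Mg apfu

MgO (M=40.304): mol = 0.98228; Mg = 0.98228, O = 0.98228.
SiO2 (M=60.083): mol = 1.00611; Si = 1.00611, O = 2.01222.
ΣO = 2.99450; factor = 6/ΣO = 2.00367.
Mg apfu = 0.98228 × 2.00367 = 1.968.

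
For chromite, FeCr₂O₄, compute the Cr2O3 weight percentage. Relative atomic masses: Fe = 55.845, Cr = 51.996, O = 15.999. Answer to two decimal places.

Formula mass = 223.833 g/mol.
2 Cr → 1.0000 mol Cr2O3 per formula unit; M(Cr2O3) = 151.989, so Cr2O3 mass = 151.989 g.
151.989/223.833 × 100 = 67.90 wt%.

67.90 wt%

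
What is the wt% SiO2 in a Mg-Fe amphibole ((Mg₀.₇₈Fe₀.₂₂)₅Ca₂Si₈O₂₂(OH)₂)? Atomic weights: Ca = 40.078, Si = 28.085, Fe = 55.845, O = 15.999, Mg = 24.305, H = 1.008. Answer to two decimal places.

Formula mass = 847.047 g/mol.
8 Si → 8.0000 mol SiO2 per formula unit; M(SiO2) = 60.083, so SiO2 mass = 480.664 g.
480.664/847.047 × 100 = 56.75 wt%.

56.75 wt%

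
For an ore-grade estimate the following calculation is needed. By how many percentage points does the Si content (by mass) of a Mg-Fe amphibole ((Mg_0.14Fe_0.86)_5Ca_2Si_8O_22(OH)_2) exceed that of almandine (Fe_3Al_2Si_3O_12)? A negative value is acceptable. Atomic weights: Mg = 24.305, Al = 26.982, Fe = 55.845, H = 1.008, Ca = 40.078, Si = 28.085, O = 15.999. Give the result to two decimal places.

6.77 percentage points

Si in (Mg_0.14Fe_0.86)_5Ca_2Si_8O_22(OH)_2: molar mass 947.975 g/mol; 8×28.085 = 224.680 g → 23.70 wt%.
Si in Fe_3Al_2Si_3O_12: molar mass 497.742 g/mol; 3×28.085 = 84.255 g → 16.93 wt%.
Difference = 23.70 − 16.93 = 6.77 percentage points.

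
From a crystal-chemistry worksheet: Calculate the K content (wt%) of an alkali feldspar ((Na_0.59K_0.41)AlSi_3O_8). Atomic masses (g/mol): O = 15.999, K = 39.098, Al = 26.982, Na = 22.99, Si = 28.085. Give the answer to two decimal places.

5.96 wt%

M((Na_0.59K_0.41)AlSi_3O_8) = 268.823 g/mol.
K contributes 0.41 × 39.098 = 16.030 g per mole.
16.030/268.823 = 0.0596 → 5.96%.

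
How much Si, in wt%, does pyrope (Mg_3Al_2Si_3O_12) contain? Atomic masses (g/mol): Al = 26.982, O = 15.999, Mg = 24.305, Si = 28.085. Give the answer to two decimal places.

M(Mg_3Al_2Si_3O_12) = 403.122 g/mol.
Si contributes 3 × 28.085 = 84.255 g per mole.
84.255/403.122 = 0.2090 → 20.90%.

20.90 wt%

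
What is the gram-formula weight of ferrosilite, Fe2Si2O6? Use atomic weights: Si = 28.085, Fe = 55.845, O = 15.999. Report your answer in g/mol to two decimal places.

263.85 g/mol

Fe: 2 × 55.845 = 111.6900
Si: 2 × 28.085 = 56.1700
O: 6 × 15.999 = 95.9940
Summing the contributions gives the formula mass.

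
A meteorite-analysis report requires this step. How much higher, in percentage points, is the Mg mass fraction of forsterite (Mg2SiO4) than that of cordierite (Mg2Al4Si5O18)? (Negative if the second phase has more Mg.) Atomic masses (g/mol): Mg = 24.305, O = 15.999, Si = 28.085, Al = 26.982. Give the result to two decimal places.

26.24 percentage points

First mineral: 48.610 g Mg in 140.691 g formula = 34.55 wt% Mg.
Second mineral: 48.610 g Mg in 584.945 g formula = 8.31 wt% Mg.
34.55% − 8.31% gives a difference of 26.24 percentage points.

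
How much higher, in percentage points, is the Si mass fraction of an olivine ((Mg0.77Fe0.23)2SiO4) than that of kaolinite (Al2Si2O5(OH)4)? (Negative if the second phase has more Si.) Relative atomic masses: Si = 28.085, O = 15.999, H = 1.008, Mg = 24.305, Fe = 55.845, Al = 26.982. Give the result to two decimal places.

First mineral: 28.085 g Si in 155.199 g formula = 18.10 wt% Si.
Second mineral: 56.170 g Si in 258.157 g formula = 21.76 wt% Si.
18.10% − 21.76% gives a difference of -3.66 percentage points.

-3.66 percentage points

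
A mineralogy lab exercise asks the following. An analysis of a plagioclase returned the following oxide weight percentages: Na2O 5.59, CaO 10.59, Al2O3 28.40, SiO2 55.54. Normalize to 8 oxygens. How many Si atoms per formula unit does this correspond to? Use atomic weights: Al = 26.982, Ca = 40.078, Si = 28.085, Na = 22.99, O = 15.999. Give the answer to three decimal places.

2.495 Si apfu

5.59 wt% Na2O ÷ 61.979 g/mol = 0.09019 mol, giving 0.18038 Na and 0.09019 O.
10.59 wt% CaO ÷ 56.077 g/mol = 0.18885 mol, giving 0.18885 Ca and 0.18885 O.
28.40 wt% Al2O3 ÷ 101.961 g/mol = 0.27854 mol, giving 0.55708 Al and 0.83562 O.
55.54 wt% SiO2 ÷ 60.083 g/mol = 0.92439 mol, giving 0.92439 Si and 1.84878 O.
Oxygen sums to 2.96344; scaling by 8/2.96344 = 2.69957 puts the formula on 8 O.
Si: 0.92439 × 2.69957 = 2.495 atoms per formula unit.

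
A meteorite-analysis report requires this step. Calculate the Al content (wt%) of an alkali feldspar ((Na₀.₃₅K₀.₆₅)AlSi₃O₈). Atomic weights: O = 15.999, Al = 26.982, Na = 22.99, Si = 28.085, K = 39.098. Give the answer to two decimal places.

M((Na₀.₃₅K₀.₆₅)AlSi₃O₈) = 272.689 g/mol.
Al contributes 1 × 26.982 = 26.982 g per mole.
26.982/272.689 = 0.0989 → 9.89%.

9.89 wt%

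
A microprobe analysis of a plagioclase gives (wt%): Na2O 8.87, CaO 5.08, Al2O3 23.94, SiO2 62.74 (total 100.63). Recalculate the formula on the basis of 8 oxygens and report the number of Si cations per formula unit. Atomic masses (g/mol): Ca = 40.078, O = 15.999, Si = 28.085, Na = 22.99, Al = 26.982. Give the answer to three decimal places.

2.760 Si apfu

Na2O (M=61.979): mol = 0.14311; Na = 0.28622, O = 0.14311.
CaO (M=56.077): mol = 0.09059; Ca = 0.09059, O = 0.09059.
Al2O3 (M=101.961): mol = 0.23480; Al = 0.46960, O = 0.70440.
SiO2 (M=60.083): mol = 1.04422; Si = 1.04422, O = 2.08844.
ΣO = 3.02654; factor = 8/ΣO = 2.64328.
Si apfu = 1.04422 × 2.64328 = 2.760.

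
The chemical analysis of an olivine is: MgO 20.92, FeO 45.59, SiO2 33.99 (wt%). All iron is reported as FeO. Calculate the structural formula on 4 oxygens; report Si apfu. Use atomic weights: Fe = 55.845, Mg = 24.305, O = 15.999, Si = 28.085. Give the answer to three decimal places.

0.990 Si apfu

MgO: 20.92/40.304 = 0.51906 mol → 0.51906 mol Mg, 0.51906 mol O.
FeO: 45.59/71.844 = 0.63457 mol → 0.63457 mol Fe, 0.63457 mol O.
SiO2: 33.99/60.083 = 0.56572 mol → 0.56572 mol Si, 1.13144 mol O.
Total oxygen = 2.28507 mol. Normalization factor = 4/2.28507 = 1.75049.
Si per 4 O = 0.56572 × 1.75049 = 0.990.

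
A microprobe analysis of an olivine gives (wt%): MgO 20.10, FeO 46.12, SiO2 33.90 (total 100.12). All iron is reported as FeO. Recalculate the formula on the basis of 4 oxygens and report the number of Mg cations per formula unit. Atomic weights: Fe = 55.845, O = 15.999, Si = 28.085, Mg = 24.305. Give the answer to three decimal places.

MgO: 20.10/40.304 = 0.49871 mol → 0.49871 mol Mg, 0.49871 mol O.
FeO: 46.12/71.844 = 0.64195 mol → 0.64195 mol Fe, 0.64195 mol O.
SiO2: 33.90/60.083 = 0.56422 mol → 0.56422 mol Si, 1.12844 mol O.
Total oxygen = 2.26910 mol. Normalization factor = 4/2.26910 = 1.76281.
Mg per 4 O = 0.49871 × 1.76281 = 0.879.

0.879 Mg apfu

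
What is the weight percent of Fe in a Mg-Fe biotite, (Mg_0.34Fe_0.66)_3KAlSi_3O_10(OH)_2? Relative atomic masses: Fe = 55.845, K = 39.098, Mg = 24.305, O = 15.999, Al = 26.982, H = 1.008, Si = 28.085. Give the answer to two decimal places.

Formula mass = 1.02*24.305 + 1.98*55.845 + 1*39.098 + 1*26.982 + 3*28.085 + 12*15.999 + 2*1.008 = 479.703 g/mol, of which 110.573 g is Fe.
So Fe makes up 110.573/479.703 = 0.2305 of the mass, i.e. 23.05%.

23.05 mass %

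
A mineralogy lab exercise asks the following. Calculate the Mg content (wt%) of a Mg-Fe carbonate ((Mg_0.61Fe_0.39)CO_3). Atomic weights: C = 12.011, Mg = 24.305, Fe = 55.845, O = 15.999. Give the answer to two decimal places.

Molar mass of (Mg_0.61Fe_0.39)CO_3: 0.61×24.305 + 0.39×55.845 + 1×12.011 + 3×15.999 = 96.614 g/mol.
Mass of Mg per formula unit: 0.61 × 24.305 = 14.826 g.
Weight fraction Mg = 14.826 / 96.614 = 0.1535.

15.35 wt%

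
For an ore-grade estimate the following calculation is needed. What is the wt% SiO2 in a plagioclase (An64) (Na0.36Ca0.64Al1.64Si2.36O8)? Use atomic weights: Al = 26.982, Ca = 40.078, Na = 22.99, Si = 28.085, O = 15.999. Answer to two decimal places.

Formula mass = 272.449 g/mol.
2.36 Si → 2.3600 mol SiO2 per formula unit; M(SiO2) = 60.083, so SiO2 mass = 141.796 g.
141.796/272.449 × 100 = 52.04 wt%.

52.04 wt%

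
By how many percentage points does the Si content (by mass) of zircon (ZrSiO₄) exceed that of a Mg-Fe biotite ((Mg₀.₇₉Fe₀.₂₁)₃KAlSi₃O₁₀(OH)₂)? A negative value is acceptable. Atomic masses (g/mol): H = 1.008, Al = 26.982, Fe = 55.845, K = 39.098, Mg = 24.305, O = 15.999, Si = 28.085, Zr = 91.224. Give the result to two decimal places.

Si in ZrSiO₄: molar mass 183.305 g/mol; 1×28.085 = 28.085 g → 15.32 wt%.
Si in (Mg₀.₇₉Fe₀.₂₁)₃KAlSi₃O₁₀(OH)₂: molar mass 437.124 g/mol; 3×28.085 = 84.255 g → 19.27 wt%.
Difference = 15.32 − 19.27 = -3.95 percentage points.

-3.95 percentage points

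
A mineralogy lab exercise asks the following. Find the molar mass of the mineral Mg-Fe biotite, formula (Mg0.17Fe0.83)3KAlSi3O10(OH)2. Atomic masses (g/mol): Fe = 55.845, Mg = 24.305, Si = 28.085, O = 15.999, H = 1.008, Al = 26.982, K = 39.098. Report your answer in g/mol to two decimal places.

495.79 g/mol

The formula mass is the sum 0.51(24.305) + 2.49(55.845) + 1(39.098) + 1(26.982) + 3(28.085) + 12(15.999) + 2(1.008).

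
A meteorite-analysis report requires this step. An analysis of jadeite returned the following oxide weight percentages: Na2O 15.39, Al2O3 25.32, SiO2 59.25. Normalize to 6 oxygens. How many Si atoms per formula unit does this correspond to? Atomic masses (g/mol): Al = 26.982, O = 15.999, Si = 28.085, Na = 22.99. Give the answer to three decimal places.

Na2O (M=61.979): mol = 0.24831; Na = 0.49662, O = 0.24831.
Al2O3 (M=101.961): mol = 0.24833; Al = 0.49666, O = 0.74499.
SiO2 (M=60.083): mol = 0.98614; Si = 0.98614, O = 1.97228.
ΣO = 2.96558; factor = 6/ΣO = 2.02321.
Si apfu = 0.98614 × 2.02321 = 1.995.

1.995 Si apfu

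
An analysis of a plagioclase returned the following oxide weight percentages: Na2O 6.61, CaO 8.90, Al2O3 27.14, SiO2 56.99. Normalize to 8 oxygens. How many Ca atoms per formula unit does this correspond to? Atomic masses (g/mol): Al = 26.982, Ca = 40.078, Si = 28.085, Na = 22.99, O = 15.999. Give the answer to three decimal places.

Na2O: 6.61/61.979 = 0.10665 mol → 0.21330 mol Na, 0.10665 mol O.
CaO: 8.90/56.077 = 0.15871 mol → 0.15871 mol Ca, 0.15871 mol O.
Al2O3: 27.14/101.961 = 0.26618 mol → 0.53236 mol Al, 0.79854 mol O.
SiO2: 56.99/60.083 = 0.94852 mol → 0.94852 mol Si, 1.89704 mol O.
Total oxygen = 2.96094 mol. Normalization factor = 8/2.96094 = 2.70184.
Ca per 8 O = 0.15871 × 2.70184 = 0.429.

0.429 Ca apfu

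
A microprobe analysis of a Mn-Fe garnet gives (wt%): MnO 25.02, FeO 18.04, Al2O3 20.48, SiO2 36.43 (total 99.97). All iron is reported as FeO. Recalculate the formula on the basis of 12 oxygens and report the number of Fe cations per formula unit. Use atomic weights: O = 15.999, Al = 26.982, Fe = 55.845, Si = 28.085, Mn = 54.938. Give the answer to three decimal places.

1.246 Fe apfu

MnO: 25.02/70.937 = 0.35271 mol → 0.35271 mol Mn, 0.35271 mol O.
FeO: 18.04/71.844 = 0.25110 mol → 0.25110 mol Fe, 0.25110 mol O.
Al2O3: 20.48/101.961 = 0.20086 mol → 0.40172 mol Al, 0.60258 mol O.
SiO2: 36.43/60.083 = 0.60633 mol → 0.60633 mol Si, 1.21266 mol O.
Total oxygen = 2.41905 mol. Normalization factor = 12/2.41905 = 4.96063.
Fe per 12 O = 0.25110 × 4.96063 = 1.246.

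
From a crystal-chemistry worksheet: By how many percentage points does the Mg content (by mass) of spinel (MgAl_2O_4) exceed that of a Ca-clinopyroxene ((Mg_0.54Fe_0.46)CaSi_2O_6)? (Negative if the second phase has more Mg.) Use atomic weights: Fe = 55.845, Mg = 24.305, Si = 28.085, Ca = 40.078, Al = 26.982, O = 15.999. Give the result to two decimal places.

First mineral: 24.305 g Mg in 142.265 g formula = 17.08 wt% Mg.
Second mineral: 13.125 g Mg in 231.055 g formula = 5.68 wt% Mg.
17.08% − 5.68% gives a difference of 11.40 percentage points.

11.40 percentage points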